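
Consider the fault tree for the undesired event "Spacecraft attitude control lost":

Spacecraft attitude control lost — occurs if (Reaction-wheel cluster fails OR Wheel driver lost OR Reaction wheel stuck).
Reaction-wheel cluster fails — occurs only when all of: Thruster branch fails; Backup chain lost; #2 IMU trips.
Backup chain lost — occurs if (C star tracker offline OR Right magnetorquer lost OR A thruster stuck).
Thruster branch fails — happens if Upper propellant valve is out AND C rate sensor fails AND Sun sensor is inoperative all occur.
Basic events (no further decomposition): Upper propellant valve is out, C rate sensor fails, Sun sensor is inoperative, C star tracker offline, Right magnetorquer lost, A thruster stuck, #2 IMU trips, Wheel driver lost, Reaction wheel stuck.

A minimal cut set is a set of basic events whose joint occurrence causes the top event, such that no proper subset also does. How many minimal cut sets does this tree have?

5

Thruster branch fails [AND]: one cut set from each child combined → 1 × 1 × 1 = 1 cut set(s).
Backup chain lost [OR]: union of children's cut sets → 3 cut set(s).
Reaction-wheel cluster fails [AND]: one cut set from each child combined → 1 × 3 × 1 = 3 cut set(s).
Spacecraft attitude control lost [OR]: union of children's cut sets → 5 cut set(s).
Minimal cut sets: {#2 IMU trips, C rate sensor fails, C star tracker offline, Sun sensor is inoperative, Upper propellant valve is out}; {#2 IMU trips, C rate sensor fails, Right magnetorquer lost, Sun sensor is inoperative, Upper propellant valve is out}; {#2 IMU trips, A thruster stuck, C rate sensor fails, Sun sensor is inoperative, Upper propellant valve is out}; {Wheel driver lost}; {Reaction wheel stuck}.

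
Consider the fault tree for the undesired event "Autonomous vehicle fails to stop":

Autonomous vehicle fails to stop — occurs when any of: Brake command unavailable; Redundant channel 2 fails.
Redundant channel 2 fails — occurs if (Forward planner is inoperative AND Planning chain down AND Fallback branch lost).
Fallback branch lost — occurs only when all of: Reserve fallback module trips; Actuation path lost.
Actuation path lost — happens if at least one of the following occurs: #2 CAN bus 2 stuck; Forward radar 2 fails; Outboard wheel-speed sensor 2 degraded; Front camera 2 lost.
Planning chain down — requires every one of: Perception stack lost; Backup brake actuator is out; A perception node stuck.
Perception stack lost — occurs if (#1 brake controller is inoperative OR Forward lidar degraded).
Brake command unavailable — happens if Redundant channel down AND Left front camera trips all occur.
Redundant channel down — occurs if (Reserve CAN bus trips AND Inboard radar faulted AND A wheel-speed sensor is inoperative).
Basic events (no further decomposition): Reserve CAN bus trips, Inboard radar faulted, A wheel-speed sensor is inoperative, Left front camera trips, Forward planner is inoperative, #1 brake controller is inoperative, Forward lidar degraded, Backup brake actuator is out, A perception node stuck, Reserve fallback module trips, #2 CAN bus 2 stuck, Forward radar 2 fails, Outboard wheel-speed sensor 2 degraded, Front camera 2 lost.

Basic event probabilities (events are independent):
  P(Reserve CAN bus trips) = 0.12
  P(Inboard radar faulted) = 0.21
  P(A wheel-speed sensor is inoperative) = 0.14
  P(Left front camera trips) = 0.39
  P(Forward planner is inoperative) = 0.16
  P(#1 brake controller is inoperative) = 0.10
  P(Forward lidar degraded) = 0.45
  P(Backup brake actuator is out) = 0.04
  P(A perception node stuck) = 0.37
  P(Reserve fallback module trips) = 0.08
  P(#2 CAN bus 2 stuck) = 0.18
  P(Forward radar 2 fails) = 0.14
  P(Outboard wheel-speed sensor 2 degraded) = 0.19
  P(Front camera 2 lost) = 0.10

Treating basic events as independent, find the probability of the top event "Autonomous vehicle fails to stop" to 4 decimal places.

0.0014

P(Redundant channel down) [AND] = 0.12 × 0.21 × 0.14 = 0.003528
P(Brake command unavailable) [AND] = 0.003528 × 0.39 = 0.001376
P(Perception stack lost) [OR] = 1 − (1−0.10) × (1−0.45) = 0.505000
P(Planning chain down) [AND] = 0.505000 × 0.04 × 0.37 = 0.007474
P(Actuation path lost) [OR] = 1 − (1−0.18) × (1−0.14) × (1−0.19) × (1−0.10) = 0.485909
P(Fallback branch lost) [AND] = 0.08 × 0.485909 = 0.038873
P(Redundant channel 2 fails) [AND] = 0.16 × 0.007474 × 0.038873 = 0.000046
P(Autonomous vehicle fails to stop) [OR] = 1 − (1−0.001376) × (1−0.000046) = 0.001422
Rounded to 4 decimal places: P(Autonomous vehicle fails to stop) ≈ 0.0014.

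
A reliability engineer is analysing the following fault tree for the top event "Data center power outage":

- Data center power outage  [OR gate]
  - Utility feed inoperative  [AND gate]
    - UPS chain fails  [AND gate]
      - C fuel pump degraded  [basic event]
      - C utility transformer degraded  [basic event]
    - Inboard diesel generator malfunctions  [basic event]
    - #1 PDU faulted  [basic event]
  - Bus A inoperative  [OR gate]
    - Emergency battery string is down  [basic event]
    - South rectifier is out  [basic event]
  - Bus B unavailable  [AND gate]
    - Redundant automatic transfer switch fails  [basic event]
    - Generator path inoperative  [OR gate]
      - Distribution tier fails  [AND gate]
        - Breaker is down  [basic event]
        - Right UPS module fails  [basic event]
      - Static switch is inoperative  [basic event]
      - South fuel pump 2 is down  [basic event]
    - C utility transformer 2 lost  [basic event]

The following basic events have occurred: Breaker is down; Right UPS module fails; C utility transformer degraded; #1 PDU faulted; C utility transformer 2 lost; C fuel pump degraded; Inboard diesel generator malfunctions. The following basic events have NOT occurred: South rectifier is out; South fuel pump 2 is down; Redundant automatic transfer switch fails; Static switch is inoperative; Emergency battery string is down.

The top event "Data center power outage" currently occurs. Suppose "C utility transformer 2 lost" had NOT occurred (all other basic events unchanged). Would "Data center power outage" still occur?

Yes

Counterfactual: set "C utility transformer 2 lost" to not occurred.
UPS chain fails [AND]: C fuel pump degraded=occurs, C utility transformer degraded=occurs → all inputs occur → occurs.
Utility feed inoperative [AND]: UPS chain fails=occurs, Inboard diesel generator malfunctions=occurs, #1 PDU faulted=occurs → all inputs occur → occurs.
Bus A inoperative [OR]: Emergency battery string is down=not, South rectifier is out=not → no input occurs → does not occur.
Distribution tier fails [AND]: Breaker is down=occurs, Right UPS module fails=occurs → all inputs occur → occurs.
Generator path inoperative [OR]: Distribution tier fails=occurs, Static switch is inoperative=not, South fuel pump 2 is down=not → at least one input occurs → occurs.
Bus B unavailable [AND]: Redundant automatic transfer switch fails=not, Generator path inoperative=occurs, C utility transformer 2 lost=not → not all inputs occur → does not occur.
Data center power outage [OR]: Utility feed inoperative=occurs, Bus A inoperative=not, Bus B unavailable=not → at least one input occurs → occurs.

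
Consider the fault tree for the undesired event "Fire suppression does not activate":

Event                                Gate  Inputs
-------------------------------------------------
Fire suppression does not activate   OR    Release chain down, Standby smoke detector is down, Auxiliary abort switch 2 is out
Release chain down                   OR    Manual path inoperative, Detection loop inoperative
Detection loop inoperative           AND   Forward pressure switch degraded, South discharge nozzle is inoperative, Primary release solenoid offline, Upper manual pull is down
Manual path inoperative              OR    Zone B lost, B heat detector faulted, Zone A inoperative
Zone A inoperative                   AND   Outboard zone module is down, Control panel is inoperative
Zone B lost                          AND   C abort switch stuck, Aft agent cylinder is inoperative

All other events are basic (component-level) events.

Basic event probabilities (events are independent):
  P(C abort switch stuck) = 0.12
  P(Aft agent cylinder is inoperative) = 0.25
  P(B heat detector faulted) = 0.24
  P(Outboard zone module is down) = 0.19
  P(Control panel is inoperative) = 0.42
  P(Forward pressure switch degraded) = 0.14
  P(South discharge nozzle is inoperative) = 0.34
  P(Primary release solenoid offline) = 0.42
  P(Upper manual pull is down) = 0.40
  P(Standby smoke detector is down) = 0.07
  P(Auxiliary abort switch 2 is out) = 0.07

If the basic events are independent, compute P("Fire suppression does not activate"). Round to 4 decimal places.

0.4180

P(Zone B lost) [AND] = 0.12 × 0.25 = 0.030000
P(Zone A inoperative) [AND] = 0.19 × 0.42 = 0.079800
P(Manual path inoperative) [OR] = 1 − (1−0.030000) × (1−0.24) × (1−0.079800) = 0.321629
P(Detection loop inoperative) [AND] = 0.14 × 0.34 × 0.42 × 0.40 = 0.007997
P(Release chain down) [OR] = 1 − (1−0.321629) × (1−0.007997) = 0.327054
P(Fire suppression does not activate) [OR] = 1 − (1−0.327054) × (1−0.07) × (1−0.07) = 0.417969
Rounded to 4 decimal places: P(Fire suppression does not activate) ≈ 0.4180.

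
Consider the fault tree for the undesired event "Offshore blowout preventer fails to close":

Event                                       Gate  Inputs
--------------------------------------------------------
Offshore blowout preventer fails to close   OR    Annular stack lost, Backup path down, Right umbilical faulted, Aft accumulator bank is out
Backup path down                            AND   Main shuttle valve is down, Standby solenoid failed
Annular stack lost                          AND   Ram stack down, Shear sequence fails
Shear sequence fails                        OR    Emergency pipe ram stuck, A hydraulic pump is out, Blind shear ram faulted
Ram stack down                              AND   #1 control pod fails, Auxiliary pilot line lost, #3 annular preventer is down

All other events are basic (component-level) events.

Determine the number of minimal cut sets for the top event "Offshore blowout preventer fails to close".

6

Ram stack down [AND]: one cut set from each child combined → 1 × 1 × 1 = 1 cut set(s).
Shear sequence fails [OR]: union of children's cut sets → 3 cut set(s).
Annular stack lost [AND]: one cut set from each child combined → 1 × 3 = 3 cut set(s).
Backup path down [AND]: one cut set from each child combined → 1 × 1 = 1 cut set(s).
Offshore blowout preventer fails to close [OR]: union of children's cut sets → 6 cut set(s).
Minimal cut sets: {#1 control pod fails, #3 annular preventer is down, Auxiliary pilot line lost, Emergency pipe ram stuck}; {#1 control pod fails, #3 annular preventer is down, A hydraulic pump is out, Auxiliary pilot line lost}; {#1 control pod fails, #3 annular preventer is down, Auxiliary pilot line lost, Blind shear ram faulted}; {Main shuttle valve is down, Standby solenoid failed}; {Right umbilical faulted}; {Aft accumulator bank is out}.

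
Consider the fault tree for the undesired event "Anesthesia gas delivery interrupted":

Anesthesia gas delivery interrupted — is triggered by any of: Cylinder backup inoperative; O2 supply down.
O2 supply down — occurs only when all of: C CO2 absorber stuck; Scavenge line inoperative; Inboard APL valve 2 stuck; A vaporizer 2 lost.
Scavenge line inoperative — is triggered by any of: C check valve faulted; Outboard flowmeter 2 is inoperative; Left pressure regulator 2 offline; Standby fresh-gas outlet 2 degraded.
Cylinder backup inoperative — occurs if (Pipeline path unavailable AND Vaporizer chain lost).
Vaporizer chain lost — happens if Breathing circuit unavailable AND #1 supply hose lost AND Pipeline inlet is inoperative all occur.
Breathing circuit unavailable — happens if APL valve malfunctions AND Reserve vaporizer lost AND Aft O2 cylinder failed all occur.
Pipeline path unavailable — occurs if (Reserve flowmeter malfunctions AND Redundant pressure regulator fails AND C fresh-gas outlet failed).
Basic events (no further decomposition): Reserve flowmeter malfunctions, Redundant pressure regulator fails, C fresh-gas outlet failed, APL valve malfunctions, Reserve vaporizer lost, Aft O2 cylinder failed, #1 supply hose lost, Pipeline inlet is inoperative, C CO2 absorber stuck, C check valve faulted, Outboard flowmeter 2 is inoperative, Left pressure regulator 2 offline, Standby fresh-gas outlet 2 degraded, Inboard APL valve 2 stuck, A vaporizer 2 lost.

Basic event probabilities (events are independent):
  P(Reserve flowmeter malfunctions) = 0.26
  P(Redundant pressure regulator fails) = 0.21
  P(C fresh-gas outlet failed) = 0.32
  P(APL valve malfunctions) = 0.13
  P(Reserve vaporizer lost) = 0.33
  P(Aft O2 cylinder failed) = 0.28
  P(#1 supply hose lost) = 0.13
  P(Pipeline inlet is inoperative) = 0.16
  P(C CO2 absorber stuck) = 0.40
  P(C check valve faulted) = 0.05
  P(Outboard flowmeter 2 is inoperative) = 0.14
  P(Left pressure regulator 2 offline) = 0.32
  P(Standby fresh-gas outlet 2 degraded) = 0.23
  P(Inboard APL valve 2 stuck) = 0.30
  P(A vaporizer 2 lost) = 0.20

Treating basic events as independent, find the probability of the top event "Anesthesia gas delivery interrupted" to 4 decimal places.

0.0137

P(Pipeline path unavailable) [AND] = 0.26 × 0.21 × 0.32 = 0.017472
P(Breathing circuit unavailable) [AND] = 0.13 × 0.33 × 0.28 = 0.012012
P(Vaporizer chain lost) [AND] = 0.012012 × 0.13 × 0.16 = 0.000250
P(Cylinder backup inoperative) [AND] = 0.017472 × 0.000250 = 0.000004
P(Scavenge line inoperative) [OR] = 1 − (1−0.05) × (1−0.14) × (1−0.32) × (1−0.23) = 0.572219
P(O2 supply down) [AND] = 0.40 × 0.572219 × 0.30 × 0.20 = 0.013733
P(Anesthesia gas delivery interrupted) [OR] = 1 − (1−0.000004) × (1−0.013733) = 0.013737
Rounded to 4 decimal places: P(Anesthesia gas delivery interrupted) ≈ 0.0137.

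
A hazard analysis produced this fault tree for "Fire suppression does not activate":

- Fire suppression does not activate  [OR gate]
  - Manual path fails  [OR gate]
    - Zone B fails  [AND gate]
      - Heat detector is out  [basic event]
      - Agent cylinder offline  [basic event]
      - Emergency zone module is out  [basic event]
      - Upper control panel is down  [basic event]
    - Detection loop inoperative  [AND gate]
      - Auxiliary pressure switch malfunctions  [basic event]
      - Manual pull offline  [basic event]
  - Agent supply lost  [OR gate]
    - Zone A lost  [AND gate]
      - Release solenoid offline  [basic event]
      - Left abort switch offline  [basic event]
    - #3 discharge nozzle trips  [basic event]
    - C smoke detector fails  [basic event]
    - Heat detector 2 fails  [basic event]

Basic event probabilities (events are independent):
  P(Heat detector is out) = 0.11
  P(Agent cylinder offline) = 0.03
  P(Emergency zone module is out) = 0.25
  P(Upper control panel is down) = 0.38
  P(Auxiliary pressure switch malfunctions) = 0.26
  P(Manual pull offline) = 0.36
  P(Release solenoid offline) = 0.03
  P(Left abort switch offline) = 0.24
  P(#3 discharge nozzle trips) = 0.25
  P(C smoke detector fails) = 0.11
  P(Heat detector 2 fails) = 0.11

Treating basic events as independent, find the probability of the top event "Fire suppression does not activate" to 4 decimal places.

P(Zone B fails) [AND] = 0.11 × 0.03 × 0.25 × 0.38 = 0.000314
P(Detection loop inoperative) [AND] = 0.26 × 0.36 = 0.093600
P(Manual path fails) [OR] = 1 − (1−0.000314) × (1−0.093600) = 0.093885
P(Zone A lost) [AND] = 0.03 × 0.24 = 0.007200
P(Agent supply lost) [OR] = 1 − (1−0.007200) × (1−0.25) × (1−0.11) × (1−0.11) = 0.410202
P(Fire suppression does not activate) [OR] = 1 − (1−0.093885) × (1−0.410202) = 0.465575
Rounded to 4 decimal places: P(Fire suppression does not activate) ≈ 0.4656.

0.4656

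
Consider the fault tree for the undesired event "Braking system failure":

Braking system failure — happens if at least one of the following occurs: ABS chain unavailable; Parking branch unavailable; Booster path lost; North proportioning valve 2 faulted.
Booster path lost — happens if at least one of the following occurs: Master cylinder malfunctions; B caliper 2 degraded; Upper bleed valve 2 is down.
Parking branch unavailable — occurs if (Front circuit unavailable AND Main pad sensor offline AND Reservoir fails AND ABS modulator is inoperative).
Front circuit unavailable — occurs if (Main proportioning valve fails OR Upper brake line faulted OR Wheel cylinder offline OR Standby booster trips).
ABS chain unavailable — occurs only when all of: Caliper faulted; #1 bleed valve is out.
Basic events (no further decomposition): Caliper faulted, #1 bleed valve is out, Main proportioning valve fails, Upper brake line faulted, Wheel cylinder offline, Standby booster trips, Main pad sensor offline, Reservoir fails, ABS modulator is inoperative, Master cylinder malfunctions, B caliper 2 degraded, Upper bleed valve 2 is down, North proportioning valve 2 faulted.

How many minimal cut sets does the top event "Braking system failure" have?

ABS chain unavailable [AND]: one cut set from each child combined → 1 × 1 = 1 cut set(s).
Front circuit unavailable [OR]: union of children's cut sets → 4 cut set(s).
Parking branch unavailable [AND]: one cut set from each child combined → 4 × 1 × 1 × 1 = 4 cut set(s).
Booster path lost [OR]: union of children's cut sets → 3 cut set(s).
Braking system failure [OR]: union of children's cut sets → 9 cut set(s).
Minimal cut sets: {#1 bleed valve is out, Caliper faulted}; {ABS modulator is inoperative, Main pad sensor offline, Main proportioning valve fails, Reservoir fails}; {ABS modulator is inoperative, Main pad sensor offline, Reservoir fails, Upper brake line faulted}; {ABS modulator is inoperative, Main pad sensor offline, Reservoir fails, Wheel cylinder offline}; {ABS modulator is inoperative, Main pad sensor offline, Reservoir fails, Standby booster trips}; {Master cylinder malfunctions}; {B caliper 2 degraded}; {Upper bleed valve 2 is down}; {North proportioning valve 2 faulted}.

9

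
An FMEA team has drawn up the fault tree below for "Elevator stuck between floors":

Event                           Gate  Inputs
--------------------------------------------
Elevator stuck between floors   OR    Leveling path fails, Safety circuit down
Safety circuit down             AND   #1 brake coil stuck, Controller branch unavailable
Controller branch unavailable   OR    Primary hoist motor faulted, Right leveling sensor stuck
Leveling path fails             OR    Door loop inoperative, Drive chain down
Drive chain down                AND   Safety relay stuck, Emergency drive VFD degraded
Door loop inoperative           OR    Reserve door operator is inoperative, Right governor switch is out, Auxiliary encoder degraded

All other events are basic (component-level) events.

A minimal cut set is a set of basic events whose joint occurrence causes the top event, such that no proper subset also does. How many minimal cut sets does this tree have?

6

Door loop inoperative [OR]: union of children's cut sets → 3 cut set(s).
Drive chain down [AND]: one cut set from each child combined → 1 × 1 = 1 cut set(s).
Leveling path fails [OR]: union of children's cut sets → 4 cut set(s).
Controller branch unavailable [OR]: union of children's cut sets → 2 cut set(s).
Safety circuit down [AND]: one cut set from each child combined → 1 × 2 = 2 cut set(s).
Elevator stuck between floors [OR]: union of children's cut sets → 6 cut set(s).
Minimal cut sets: {Reserve door operator is inoperative}; {Right governor switch is out}; {Auxiliary encoder degraded}; {Emergency drive VFD degraded, Safety relay stuck}; {#1 brake coil stuck, Primary hoist motor faulted}; {#1 brake coil stuck, Right leveling sensor stuck}.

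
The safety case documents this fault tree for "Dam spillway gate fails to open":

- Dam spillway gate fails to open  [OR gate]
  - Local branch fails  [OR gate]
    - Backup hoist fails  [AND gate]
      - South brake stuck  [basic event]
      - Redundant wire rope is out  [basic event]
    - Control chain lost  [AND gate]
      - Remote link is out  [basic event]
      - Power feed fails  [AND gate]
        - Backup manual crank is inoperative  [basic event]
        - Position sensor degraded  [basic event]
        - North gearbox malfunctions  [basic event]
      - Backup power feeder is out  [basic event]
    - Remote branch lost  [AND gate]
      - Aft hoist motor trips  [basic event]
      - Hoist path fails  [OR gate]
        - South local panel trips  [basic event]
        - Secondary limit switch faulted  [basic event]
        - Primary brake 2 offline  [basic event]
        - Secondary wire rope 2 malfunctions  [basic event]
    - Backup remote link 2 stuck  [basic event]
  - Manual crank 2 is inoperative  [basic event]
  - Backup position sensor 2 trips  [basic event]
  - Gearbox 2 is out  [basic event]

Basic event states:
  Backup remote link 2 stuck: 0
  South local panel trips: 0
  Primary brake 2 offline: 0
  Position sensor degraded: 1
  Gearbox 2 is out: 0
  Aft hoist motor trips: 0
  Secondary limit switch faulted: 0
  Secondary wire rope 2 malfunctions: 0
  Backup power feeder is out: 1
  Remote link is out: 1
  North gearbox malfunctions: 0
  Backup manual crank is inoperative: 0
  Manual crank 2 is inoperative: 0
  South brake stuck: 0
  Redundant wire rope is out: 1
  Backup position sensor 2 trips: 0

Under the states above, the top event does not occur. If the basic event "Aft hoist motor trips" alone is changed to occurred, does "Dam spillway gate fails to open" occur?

No

Counterfactual: set "Aft hoist motor trips" to occurred.
Backup hoist fails [AND]: South brake stuck=not, Redundant wire rope is out=occurs → not all inputs occur → does not occur.
Power feed fails [AND]: Backup manual crank is inoperative=not, Position sensor degraded=occurs, North gearbox malfunctions=not → not all inputs occur → does not occur.
Control chain lost [AND]: Remote link is out=occurs, Power feed fails=not, Backup power feeder is out=occurs → not all inputs occur → does not occur.
Hoist path fails [OR]: South local panel trips=not, Secondary limit switch faulted=not, Primary brake 2 offline=not, Secondary wire rope 2 malfunctions=not → no input occurs → does not occur.
Remote branch lost [AND]: Aft hoist motor trips=occurs, Hoist path fails=not → not all inputs occur → does not occur.
Local branch fails [OR]: Backup hoist fails=not, Control chain lost=not, Remote branch lost=not, Backup remote link 2 stuck=not → no input occurs → does not occur.
Dam spillway gate fails to open [OR]: Local branch fails=not, Manual crank 2 is inoperative=not, Backup position sensor 2 trips=not, Gearbox 2 is out=not → no input occurs → does not occur.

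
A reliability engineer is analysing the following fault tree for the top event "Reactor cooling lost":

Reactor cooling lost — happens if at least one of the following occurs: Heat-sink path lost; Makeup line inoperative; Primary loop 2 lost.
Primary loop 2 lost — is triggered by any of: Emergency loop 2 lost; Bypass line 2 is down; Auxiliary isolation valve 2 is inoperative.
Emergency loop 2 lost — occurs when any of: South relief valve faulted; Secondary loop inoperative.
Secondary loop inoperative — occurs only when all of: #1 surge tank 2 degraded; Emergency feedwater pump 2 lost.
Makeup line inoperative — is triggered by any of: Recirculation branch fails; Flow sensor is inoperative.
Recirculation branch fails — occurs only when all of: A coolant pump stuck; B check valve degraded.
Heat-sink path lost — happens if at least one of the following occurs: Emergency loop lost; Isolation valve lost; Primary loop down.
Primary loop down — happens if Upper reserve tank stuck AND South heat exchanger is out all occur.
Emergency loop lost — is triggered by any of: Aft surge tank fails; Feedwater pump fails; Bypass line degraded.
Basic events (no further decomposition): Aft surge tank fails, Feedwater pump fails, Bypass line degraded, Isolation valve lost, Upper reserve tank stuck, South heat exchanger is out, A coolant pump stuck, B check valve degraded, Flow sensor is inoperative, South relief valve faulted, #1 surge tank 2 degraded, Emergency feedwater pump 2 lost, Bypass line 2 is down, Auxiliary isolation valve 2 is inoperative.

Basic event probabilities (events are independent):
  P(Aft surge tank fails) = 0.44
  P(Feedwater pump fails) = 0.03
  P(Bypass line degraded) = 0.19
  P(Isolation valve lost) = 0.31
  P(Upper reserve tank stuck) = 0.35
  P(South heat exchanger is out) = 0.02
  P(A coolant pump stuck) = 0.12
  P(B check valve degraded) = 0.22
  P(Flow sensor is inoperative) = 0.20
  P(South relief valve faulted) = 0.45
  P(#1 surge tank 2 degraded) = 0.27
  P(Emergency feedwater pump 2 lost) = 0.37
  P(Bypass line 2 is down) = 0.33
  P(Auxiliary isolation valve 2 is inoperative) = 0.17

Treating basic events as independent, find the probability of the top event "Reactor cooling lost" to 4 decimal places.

0.9354

P(Emergency loop lost) [OR] = 1 − (1−0.44) × (1−0.03) × (1−0.19) = 0.560008
P(Primary loop down) [AND] = 0.35 × 0.02 = 0.007000
P(Heat-sink path lost) [OR] = 1 − (1−0.560008) × (1−0.31) × (1−0.007000) = 0.698531
P(Recirculation branch fails) [AND] = 0.12 × 0.22 = 0.026400
P(Makeup line inoperative) [OR] = 1 − (1−0.026400) × (1−0.20) = 0.221120
P(Secondary loop inoperative) [AND] = 0.27 × 0.37 = 0.099900
P(Emergency loop 2 lost) [OR] = 1 − (1−0.45) × (1−0.099900) = 0.504945
P(Primary loop 2 lost) [OR] = 1 − (1−0.504945) × (1−0.33) × (1−0.17) = 0.724700
P(Reactor cooling lost) [OR] = 1 − (1−0.698531) × (1−0.221120) × (1−0.724700) = 0.935357
Rounded to 4 decimal places: P(Reactor cooling lost) ≈ 0.9354.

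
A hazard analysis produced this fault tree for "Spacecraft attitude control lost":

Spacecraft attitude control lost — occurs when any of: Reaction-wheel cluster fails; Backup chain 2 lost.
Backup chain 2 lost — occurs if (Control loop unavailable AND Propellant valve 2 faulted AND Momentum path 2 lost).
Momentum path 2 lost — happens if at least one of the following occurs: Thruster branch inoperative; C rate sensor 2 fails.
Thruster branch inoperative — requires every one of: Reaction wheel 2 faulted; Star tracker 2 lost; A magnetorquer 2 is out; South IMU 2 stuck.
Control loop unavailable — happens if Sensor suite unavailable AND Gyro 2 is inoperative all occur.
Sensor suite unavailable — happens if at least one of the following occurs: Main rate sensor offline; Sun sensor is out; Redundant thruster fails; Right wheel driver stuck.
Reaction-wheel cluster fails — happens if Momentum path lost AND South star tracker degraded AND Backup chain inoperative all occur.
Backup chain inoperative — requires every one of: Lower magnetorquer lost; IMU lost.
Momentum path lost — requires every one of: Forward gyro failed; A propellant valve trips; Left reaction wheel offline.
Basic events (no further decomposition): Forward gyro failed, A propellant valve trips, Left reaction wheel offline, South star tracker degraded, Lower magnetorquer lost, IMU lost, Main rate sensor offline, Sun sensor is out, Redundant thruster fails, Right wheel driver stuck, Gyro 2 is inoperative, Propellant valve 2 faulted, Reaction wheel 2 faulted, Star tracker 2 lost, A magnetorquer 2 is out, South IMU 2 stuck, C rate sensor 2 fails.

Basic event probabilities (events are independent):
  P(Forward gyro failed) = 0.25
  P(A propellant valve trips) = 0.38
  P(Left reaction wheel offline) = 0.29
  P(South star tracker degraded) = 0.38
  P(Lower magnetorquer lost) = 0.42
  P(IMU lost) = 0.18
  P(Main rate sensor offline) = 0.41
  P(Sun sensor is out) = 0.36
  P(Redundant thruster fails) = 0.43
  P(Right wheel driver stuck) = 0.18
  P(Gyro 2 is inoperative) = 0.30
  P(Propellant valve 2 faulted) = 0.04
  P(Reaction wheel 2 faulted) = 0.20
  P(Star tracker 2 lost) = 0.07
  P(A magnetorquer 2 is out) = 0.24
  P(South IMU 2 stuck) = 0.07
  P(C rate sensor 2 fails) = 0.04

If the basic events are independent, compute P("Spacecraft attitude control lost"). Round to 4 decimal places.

P(Momentum path lost) [AND] = 0.25 × 0.38 × 0.29 = 0.027550
P(Backup chain inoperative) [AND] = 0.42 × 0.18 = 0.075600
P(Reaction-wheel cluster fails) [AND] = 0.027550 × 0.38 × 0.075600 = 0.000791
P(Sensor suite unavailable) [OR] = 1 − (1−0.41) × (1−0.36) × (1−0.43) × (1−0.18) = 0.823510
P(Control loop unavailable) [AND] = 0.823510 × 0.30 = 0.247053
P(Thruster branch inoperative) [AND] = 0.20 × 0.07 × 0.24 × 0.07 = 0.000235
P(Momentum path 2 lost) [OR] = 1 − (1−0.000235) × (1−0.04) = 0.040226
P(Backup chain 2 lost) [AND] = 0.247053 × 0.04 × 0.040226 = 0.000398
P(Spacecraft attitude control lost) [OR] = 1 − (1−0.000791) × (1−0.000398) = 0.001189
Rounded to 4 decimal places: P(Spacecraft attitude control lost) ≈ 0.0012.

0.0012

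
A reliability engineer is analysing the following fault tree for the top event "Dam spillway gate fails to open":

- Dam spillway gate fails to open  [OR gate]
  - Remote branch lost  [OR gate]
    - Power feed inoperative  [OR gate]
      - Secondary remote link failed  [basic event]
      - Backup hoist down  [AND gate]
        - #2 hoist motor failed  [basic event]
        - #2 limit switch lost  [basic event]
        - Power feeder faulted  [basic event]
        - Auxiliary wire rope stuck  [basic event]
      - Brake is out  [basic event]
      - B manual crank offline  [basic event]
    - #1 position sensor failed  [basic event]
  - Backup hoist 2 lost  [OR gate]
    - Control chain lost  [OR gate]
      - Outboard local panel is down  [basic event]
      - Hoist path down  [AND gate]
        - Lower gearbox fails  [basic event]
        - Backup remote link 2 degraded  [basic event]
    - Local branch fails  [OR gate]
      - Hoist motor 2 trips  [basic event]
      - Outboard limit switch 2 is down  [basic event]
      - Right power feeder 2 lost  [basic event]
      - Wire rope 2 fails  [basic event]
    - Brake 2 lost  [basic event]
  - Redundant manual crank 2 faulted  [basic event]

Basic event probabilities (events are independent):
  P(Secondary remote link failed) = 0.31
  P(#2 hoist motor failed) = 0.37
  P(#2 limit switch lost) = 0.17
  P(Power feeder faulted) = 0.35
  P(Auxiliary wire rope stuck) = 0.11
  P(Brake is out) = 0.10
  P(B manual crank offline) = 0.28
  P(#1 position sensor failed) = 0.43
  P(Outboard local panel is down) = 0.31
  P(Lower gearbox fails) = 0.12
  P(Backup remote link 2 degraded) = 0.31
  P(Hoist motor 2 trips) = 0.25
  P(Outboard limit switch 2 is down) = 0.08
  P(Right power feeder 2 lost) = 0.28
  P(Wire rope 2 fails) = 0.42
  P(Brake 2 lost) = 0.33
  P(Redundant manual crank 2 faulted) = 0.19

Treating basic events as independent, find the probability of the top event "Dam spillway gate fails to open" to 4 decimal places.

P(Backup hoist down) [AND] = 0.37 × 0.17 × 0.35 × 0.11 = 0.002422
P(Power feed inoperative) [OR] = 1 − (1−0.31) × (1−0.002422) × (1−0.10) × (1−0.28) = 0.553963
P(Remote branch lost) [OR] = 1 − (1−0.553963) × (1−0.43) = 0.745759
P(Hoist path down) [AND] = 0.12 × 0.31 = 0.037200
P(Control chain lost) [OR] = 1 − (1−0.31) × (1−0.037200) = 0.335668
P(Local branch fails) [OR] = 1 − (1−0.25) × (1−0.08) × (1−0.28) × (1−0.42) = 0.711856
P(Backup hoist 2 lost) [OR] = 1 − (1−0.335668) × (1−0.711856) × (1−0.33) = 0.871746
P(Dam spillway gate fails to open) [OR] = 1 − (1−0.745759) × (1−0.871746) × (1−0.19) = 0.973588
Rounded to 4 decimal places: P(Dam spillway gate fails to open) ≈ 0.9736.

0.9736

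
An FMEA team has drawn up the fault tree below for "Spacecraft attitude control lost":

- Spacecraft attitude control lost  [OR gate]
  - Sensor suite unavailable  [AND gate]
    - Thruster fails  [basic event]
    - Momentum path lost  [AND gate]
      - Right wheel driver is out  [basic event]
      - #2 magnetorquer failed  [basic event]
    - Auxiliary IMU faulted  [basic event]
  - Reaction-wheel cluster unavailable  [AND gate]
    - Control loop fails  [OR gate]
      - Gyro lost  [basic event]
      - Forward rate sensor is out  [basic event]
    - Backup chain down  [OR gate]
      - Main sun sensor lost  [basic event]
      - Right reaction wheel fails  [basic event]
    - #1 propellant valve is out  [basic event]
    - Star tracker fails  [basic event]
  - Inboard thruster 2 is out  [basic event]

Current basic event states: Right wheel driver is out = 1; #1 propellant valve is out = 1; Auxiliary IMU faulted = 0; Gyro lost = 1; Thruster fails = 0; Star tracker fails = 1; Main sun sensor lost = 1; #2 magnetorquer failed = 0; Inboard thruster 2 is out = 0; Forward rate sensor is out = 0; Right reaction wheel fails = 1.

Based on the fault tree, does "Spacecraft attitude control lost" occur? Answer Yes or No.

Yes

Momentum path lost [AND]: Right wheel driver is out=occurs, #2 magnetorquer failed=not → not all inputs occur → does not occur.
Sensor suite unavailable [AND]: Thruster fails=not, Momentum path lost=not, Auxiliary IMU faulted=not → not all inputs occur → does not occur.
Control loop fails [OR]: Gyro lost=occurs, Forward rate sensor is out=not → at least one input occurs → occurs.
Backup chain down [OR]: Main sun sensor lost=occurs, Right reaction wheel fails=occurs → at least one input occurs → occurs.
Reaction-wheel cluster unavailable [AND]: Control loop fails=occurs, Backup chain down=occurs, #1 propellant valve is out=occurs, Star tracker fails=occurs → all inputs occur → occurs.
Spacecraft attitude control lost [OR]: Sensor suite unavailable=not, Reaction-wheel cluster unavailable=occurs, Inboard thruster 2 is out=not → at least one input occurs → occurs.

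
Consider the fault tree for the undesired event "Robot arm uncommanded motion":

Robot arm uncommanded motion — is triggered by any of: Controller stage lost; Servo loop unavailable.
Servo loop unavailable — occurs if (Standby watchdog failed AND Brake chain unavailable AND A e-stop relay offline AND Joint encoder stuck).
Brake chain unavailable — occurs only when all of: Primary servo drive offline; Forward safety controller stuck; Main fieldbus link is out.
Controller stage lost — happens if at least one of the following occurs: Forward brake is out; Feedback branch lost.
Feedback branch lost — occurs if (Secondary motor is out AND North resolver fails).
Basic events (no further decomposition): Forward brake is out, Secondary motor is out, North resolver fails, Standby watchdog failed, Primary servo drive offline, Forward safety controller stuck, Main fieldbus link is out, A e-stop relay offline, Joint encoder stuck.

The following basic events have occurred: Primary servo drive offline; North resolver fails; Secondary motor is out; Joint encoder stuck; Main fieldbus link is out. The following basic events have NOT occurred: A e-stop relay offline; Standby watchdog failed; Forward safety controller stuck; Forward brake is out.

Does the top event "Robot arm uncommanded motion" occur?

Feedback branch lost [AND]: Secondary motor is out=occurs, North resolver fails=occurs → all inputs occur → occurs.
Controller stage lost [OR]: Forward brake is out=not, Feedback branch lost=occurs → at least one input occurs → occurs.
Brake chain unavailable [AND]: Primary servo drive offline=occurs, Forward safety controller stuck=not, Main fieldbus link is out=occurs → not all inputs occur → does not occur.
Servo loop unavailable [AND]: Standby watchdog failed=not, Brake chain unavailable=not, A e-stop relay offline=not, Joint encoder stuck=occurs → not all inputs occur → does not occur.
Robot arm uncommanded motion [OR]: Controller stage lost=occurs, Servo loop unavailable=not → at least one input occurs → occurs.

Yes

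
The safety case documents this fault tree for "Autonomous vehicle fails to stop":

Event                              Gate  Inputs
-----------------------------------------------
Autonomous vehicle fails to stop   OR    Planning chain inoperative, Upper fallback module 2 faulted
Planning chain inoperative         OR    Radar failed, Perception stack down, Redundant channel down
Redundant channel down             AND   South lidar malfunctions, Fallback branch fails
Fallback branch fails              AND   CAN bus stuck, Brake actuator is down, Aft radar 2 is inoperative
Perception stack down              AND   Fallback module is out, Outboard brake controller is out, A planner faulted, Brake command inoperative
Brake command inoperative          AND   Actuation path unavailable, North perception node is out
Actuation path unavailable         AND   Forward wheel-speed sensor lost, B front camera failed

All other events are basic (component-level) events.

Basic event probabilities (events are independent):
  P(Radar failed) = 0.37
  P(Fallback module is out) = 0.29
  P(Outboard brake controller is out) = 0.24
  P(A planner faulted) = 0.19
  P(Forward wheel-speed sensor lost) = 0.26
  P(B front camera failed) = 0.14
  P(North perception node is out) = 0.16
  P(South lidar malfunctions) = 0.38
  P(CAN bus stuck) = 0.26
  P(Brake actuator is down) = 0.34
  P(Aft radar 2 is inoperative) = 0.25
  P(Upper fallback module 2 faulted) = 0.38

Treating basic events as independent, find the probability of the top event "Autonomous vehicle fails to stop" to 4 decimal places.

P(Actuation path unavailable) [AND] = 0.26 × 0.14 = 0.036400
P(Brake command inoperative) [AND] = 0.036400 × 0.16 = 0.005824
P(Perception stack down) [AND] = 0.29 × 0.24 × 0.19 × 0.005824 = 0.000077
P(Fallback branch fails) [AND] = 0.26 × 0.34 × 0.25 = 0.022100
P(Redundant channel down) [AND] = 0.38 × 0.022100 = 0.008398
P(Planning chain inoperative) [OR] = 1 − (1−0.37) × (1−0.000077) × (1−0.008398) = 0.375339
P(Autonomous vehicle fails to stop) [OR] = 1 − (1−0.375339) × (1−0.38) = 0.612710
Rounded to 4 decimal places: P(Autonomous vehicle fails to stop) ≈ 0.6127.

0.6127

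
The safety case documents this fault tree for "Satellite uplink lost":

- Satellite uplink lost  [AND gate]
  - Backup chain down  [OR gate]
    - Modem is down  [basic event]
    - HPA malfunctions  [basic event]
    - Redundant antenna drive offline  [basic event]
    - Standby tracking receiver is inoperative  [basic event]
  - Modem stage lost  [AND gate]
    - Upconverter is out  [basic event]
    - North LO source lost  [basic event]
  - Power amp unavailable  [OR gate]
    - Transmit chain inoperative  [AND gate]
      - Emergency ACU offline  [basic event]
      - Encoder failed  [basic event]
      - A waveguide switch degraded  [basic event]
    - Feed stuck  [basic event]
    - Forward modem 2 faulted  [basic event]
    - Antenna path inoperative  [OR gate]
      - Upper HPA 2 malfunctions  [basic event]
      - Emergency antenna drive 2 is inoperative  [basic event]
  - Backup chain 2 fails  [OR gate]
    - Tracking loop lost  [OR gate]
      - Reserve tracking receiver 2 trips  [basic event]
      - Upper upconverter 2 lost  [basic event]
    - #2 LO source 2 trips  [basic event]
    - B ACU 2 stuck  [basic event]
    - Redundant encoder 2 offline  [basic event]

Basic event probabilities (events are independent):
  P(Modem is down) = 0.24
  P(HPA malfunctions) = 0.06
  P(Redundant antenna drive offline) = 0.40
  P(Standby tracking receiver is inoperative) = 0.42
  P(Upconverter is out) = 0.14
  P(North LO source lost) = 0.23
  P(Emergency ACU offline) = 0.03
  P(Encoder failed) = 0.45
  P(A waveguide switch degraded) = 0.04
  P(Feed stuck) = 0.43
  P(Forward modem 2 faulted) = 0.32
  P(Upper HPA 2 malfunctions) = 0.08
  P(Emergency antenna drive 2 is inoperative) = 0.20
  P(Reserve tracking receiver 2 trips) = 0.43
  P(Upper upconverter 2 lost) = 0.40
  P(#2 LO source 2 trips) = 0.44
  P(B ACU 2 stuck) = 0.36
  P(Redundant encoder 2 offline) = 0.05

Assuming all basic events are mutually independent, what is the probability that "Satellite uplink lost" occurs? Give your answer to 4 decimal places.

P(Backup chain down) [OR] = 1 − (1−0.24) × (1−0.06) × (1−0.40) × (1−0.42) = 0.751389
P(Modem stage lost) [AND] = 0.14 × 0.23 = 0.032200
P(Transmit chain inoperative) [AND] = 0.03 × 0.45 × 0.04 = 0.000540
P(Antenna path inoperative) [OR] = 1 − (1−0.08) × (1−0.20) = 0.264000
P(Power amp unavailable) [OR] = 1 − (1−0.000540) × (1−0.43) × (1−0.32) × (1−0.264000) = 0.714880
P(Tracking loop lost) [OR] = 1 − (1−0.43) × (1−0.40) = 0.658000
P(Backup chain 2 fails) [OR] = 1 − (1−0.658000) × (1−0.44) × (1−0.36) × (1−0.05) = 0.883556
P(Satellite uplink lost) [AND] = 0.751389 × 0.032200 × 0.714880 × 0.883556 = 0.015282
Rounded to 4 decimal places: P(Satellite uplink lost) ≈ 0.0153.

0.0153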